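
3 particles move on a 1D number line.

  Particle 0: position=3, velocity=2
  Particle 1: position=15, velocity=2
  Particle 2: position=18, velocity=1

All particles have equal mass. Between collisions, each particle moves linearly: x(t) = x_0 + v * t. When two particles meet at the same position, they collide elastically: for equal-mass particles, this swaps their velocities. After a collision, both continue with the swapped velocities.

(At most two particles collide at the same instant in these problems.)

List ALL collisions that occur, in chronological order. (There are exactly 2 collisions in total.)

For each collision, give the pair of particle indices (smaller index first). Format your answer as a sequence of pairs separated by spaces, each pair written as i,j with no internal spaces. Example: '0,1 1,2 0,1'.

Collision at t=3: particles 1 and 2 swap velocities; positions: p0=9 p1=21 p2=21; velocities now: v0=2 v1=1 v2=2
Collision at t=15: particles 0 and 1 swap velocities; positions: p0=33 p1=33 p2=45; velocities now: v0=1 v1=2 v2=2

Answer: 1,2 0,1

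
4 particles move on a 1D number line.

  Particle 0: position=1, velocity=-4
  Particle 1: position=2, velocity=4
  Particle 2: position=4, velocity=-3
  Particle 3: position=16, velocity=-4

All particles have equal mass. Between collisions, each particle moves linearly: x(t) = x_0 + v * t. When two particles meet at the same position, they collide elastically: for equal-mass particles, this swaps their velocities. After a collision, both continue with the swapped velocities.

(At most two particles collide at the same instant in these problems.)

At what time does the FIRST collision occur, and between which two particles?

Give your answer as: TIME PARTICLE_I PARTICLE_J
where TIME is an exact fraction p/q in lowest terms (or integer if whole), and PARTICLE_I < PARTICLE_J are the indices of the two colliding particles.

Answer: 2/7 1 2

Derivation:
Pair (0,1): pos 1,2 vel -4,4 -> not approaching (rel speed -8 <= 0)
Pair (1,2): pos 2,4 vel 4,-3 -> gap=2, closing at 7/unit, collide at t=2/7
Pair (2,3): pos 4,16 vel -3,-4 -> gap=12, closing at 1/unit, collide at t=12
Earliest collision: t=2/7 between 1 and 2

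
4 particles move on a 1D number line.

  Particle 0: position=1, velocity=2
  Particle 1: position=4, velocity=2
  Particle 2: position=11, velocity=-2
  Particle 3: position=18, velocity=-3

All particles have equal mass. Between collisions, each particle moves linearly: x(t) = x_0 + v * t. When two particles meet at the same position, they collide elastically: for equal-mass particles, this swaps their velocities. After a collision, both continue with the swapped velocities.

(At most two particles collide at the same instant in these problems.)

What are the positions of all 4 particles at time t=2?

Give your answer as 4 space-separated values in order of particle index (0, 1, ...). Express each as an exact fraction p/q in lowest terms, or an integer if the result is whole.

Answer: 5 7 8 12

Derivation:
Collision at t=7/4: particles 1 and 2 swap velocities; positions: p0=9/2 p1=15/2 p2=15/2 p3=51/4; velocities now: v0=2 v1=-2 v2=2 v3=-3
Advance to t=2 (no further collisions before then); velocities: v0=2 v1=-2 v2=2 v3=-3; positions = 5 7 8 12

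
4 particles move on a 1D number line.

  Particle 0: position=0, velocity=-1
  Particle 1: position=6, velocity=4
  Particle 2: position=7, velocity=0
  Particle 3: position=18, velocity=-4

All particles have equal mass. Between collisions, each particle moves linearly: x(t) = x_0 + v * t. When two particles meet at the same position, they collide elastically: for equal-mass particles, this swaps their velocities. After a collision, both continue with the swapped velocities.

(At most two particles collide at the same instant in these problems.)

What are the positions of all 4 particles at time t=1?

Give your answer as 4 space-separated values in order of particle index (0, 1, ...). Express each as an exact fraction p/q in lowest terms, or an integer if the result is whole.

Answer: -1 7 10 14

Derivation:
Collision at t=1/4: particles 1 and 2 swap velocities; positions: p0=-1/4 p1=7 p2=7 p3=17; velocities now: v0=-1 v1=0 v2=4 v3=-4
Advance to t=1 (no further collisions before then); velocities: v0=-1 v1=0 v2=4 v3=-4; positions = -1 7 10 14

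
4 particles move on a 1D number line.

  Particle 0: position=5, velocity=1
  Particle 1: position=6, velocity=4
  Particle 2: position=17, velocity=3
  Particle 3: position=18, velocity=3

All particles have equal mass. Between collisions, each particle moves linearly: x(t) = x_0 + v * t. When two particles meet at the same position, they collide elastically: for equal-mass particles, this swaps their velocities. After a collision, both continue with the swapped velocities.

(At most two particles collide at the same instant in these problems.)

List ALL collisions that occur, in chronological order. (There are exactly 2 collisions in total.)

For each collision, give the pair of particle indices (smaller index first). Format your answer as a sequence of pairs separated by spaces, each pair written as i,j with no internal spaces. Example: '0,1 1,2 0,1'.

Answer: 1,2 2,3

Derivation:
Collision at t=11: particles 1 and 2 swap velocities; positions: p0=16 p1=50 p2=50 p3=51; velocities now: v0=1 v1=3 v2=4 v3=3
Collision at t=12: particles 2 and 3 swap velocities; positions: p0=17 p1=53 p2=54 p3=54; velocities now: v0=1 v1=3 v2=3 v3=4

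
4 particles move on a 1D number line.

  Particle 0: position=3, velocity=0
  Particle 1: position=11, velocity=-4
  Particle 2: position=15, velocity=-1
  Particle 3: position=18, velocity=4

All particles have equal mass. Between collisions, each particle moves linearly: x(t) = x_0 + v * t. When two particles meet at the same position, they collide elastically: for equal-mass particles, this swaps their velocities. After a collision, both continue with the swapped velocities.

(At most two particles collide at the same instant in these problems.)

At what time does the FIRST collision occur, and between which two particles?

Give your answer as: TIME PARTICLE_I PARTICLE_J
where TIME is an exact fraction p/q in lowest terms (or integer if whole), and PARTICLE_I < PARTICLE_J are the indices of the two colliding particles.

Pair (0,1): pos 3,11 vel 0,-4 -> gap=8, closing at 4/unit, collide at t=2
Pair (1,2): pos 11,15 vel -4,-1 -> not approaching (rel speed -3 <= 0)
Pair (2,3): pos 15,18 vel -1,4 -> not approaching (rel speed -5 <= 0)
Earliest collision: t=2 between 0 and 1

Answer: 2 0 1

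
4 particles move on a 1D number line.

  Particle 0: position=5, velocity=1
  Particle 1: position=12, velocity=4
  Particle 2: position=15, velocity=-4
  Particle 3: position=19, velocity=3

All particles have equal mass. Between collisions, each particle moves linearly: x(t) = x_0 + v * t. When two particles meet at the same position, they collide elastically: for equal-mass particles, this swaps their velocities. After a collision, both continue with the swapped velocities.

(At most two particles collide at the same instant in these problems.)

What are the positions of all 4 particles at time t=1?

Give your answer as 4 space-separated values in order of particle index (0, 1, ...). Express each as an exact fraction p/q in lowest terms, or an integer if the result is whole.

Collision at t=3/8: particles 1 and 2 swap velocities; positions: p0=43/8 p1=27/2 p2=27/2 p3=161/8; velocities now: v0=1 v1=-4 v2=4 v3=3
Advance to t=1 (no further collisions before then); velocities: v0=1 v1=-4 v2=4 v3=3; positions = 6 11 16 22

Answer: 6 11 16 22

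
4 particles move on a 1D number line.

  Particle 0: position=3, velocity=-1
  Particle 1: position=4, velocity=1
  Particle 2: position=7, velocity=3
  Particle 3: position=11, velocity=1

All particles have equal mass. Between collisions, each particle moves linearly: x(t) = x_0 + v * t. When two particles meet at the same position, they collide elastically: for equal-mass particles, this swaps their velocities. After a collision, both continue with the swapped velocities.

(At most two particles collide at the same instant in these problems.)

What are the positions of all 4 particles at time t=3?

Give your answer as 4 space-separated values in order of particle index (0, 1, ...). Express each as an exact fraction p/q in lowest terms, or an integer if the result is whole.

Collision at t=2: particles 2 and 3 swap velocities; positions: p0=1 p1=6 p2=13 p3=13; velocities now: v0=-1 v1=1 v2=1 v3=3
Advance to t=3 (no further collisions before then); velocities: v0=-1 v1=1 v2=1 v3=3; positions = 0 7 14 16

Answer: 0 7 14 16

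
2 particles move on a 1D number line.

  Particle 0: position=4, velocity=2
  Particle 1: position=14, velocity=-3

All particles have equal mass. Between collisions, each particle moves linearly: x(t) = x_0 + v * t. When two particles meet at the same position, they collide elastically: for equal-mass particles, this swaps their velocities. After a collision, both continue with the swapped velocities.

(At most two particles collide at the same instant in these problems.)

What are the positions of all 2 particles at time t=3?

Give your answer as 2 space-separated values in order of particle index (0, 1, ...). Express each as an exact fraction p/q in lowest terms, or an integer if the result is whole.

Collision at t=2: particles 0 and 1 swap velocities; positions: p0=8 p1=8; velocities now: v0=-3 v1=2
Advance to t=3 (no further collisions before then); velocities: v0=-3 v1=2; positions = 5 10

Answer: 5 10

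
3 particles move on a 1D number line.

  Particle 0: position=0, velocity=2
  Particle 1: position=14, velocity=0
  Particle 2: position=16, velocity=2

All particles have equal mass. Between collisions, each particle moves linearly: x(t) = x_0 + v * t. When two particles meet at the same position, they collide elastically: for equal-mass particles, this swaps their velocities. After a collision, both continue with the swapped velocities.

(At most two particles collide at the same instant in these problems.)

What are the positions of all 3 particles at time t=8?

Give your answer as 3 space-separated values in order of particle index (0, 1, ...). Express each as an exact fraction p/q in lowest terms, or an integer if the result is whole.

Collision at t=7: particles 0 and 1 swap velocities; positions: p0=14 p1=14 p2=30; velocities now: v0=0 v1=2 v2=2
Advance to t=8 (no further collisions before then); velocities: v0=0 v1=2 v2=2; positions = 14 16 32

Answer: 14 16 32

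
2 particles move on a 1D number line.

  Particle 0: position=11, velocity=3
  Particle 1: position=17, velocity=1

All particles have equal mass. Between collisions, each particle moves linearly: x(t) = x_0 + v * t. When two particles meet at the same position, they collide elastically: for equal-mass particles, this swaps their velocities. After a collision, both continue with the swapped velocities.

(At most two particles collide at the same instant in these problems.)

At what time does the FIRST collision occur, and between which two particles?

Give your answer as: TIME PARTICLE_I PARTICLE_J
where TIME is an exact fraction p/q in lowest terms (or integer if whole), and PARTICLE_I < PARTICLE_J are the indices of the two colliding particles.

Answer: 3 0 1

Derivation:
Pair (0,1): pos 11,17 vel 3,1 -> gap=6, closing at 2/unit, collide at t=3
Earliest collision: t=3 between 0 and 1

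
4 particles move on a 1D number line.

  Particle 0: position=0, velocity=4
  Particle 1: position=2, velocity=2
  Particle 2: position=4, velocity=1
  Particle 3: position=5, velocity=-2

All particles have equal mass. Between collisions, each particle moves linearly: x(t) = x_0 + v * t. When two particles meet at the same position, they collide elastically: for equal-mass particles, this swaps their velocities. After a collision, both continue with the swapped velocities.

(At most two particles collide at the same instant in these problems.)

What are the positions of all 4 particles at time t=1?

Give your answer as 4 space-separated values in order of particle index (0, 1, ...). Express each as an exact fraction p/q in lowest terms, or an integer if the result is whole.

Answer: 3 4 4 5

Derivation:
Collision at t=1/3: particles 2 and 3 swap velocities; positions: p0=4/3 p1=8/3 p2=13/3 p3=13/3; velocities now: v0=4 v1=2 v2=-2 v3=1
Collision at t=3/4: particles 1 and 2 swap velocities; positions: p0=3 p1=7/2 p2=7/2 p3=19/4; velocities now: v0=4 v1=-2 v2=2 v3=1
Collision at t=5/6: particles 0 and 1 swap velocities; positions: p0=10/3 p1=10/3 p2=11/3 p3=29/6; velocities now: v0=-2 v1=4 v2=2 v3=1
Collision at t=1: particles 1 and 2 swap velocities; positions: p0=3 p1=4 p2=4 p3=5; velocities now: v0=-2 v1=2 v2=4 v3=1
Advance to t=1 (no further collisions before then); velocities: v0=-2 v1=2 v2=4 v3=1; positions = 3 4 4 5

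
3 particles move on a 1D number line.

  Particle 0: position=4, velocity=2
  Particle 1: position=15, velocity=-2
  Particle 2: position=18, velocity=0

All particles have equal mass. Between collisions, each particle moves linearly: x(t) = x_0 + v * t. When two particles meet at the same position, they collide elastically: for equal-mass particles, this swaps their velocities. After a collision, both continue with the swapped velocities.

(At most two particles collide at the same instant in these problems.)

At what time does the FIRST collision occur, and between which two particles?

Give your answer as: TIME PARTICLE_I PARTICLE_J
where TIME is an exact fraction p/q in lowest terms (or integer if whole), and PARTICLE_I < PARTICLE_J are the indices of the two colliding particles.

Pair (0,1): pos 4,15 vel 2,-2 -> gap=11, closing at 4/unit, collide at t=11/4
Pair (1,2): pos 15,18 vel -2,0 -> not approaching (rel speed -2 <= 0)
Earliest collision: t=11/4 between 0 and 1

Answer: 11/4 0 1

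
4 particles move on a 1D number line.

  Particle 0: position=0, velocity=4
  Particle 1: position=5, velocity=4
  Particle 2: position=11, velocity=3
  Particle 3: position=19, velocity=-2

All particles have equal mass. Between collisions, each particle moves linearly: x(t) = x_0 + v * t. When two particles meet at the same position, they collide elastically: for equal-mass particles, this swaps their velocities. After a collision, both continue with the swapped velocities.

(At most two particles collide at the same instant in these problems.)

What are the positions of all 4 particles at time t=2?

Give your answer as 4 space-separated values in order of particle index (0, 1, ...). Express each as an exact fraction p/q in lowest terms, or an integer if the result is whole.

Collision at t=8/5: particles 2 and 3 swap velocities; positions: p0=32/5 p1=57/5 p2=79/5 p3=79/5; velocities now: v0=4 v1=4 v2=-2 v3=3
Advance to t=2 (no further collisions before then); velocities: v0=4 v1=4 v2=-2 v3=3; positions = 8 13 15 17

Answer: 8 13 15 17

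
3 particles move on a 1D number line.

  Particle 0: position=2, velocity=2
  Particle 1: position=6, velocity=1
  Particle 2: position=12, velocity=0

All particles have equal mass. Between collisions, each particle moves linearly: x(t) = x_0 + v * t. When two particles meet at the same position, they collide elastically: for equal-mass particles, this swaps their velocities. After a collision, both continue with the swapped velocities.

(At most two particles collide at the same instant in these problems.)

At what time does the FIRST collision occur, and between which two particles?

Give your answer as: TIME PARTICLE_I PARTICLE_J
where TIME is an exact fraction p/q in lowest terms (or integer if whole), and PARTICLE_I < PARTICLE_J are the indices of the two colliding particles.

Pair (0,1): pos 2,6 vel 2,1 -> gap=4, closing at 1/unit, collide at t=4
Pair (1,2): pos 6,12 vel 1,0 -> gap=6, closing at 1/unit, collide at t=6
Earliest collision: t=4 between 0 and 1

Answer: 4 0 1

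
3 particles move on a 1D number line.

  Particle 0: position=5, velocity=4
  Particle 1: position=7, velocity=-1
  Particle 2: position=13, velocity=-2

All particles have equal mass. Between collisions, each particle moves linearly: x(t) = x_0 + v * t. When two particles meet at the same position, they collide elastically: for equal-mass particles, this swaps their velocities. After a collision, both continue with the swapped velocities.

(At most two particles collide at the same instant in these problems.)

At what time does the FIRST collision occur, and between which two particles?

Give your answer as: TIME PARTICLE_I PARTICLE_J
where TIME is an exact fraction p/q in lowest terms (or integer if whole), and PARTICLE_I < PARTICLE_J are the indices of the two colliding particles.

Pair (0,1): pos 5,7 vel 4,-1 -> gap=2, closing at 5/unit, collide at t=2/5
Pair (1,2): pos 7,13 vel -1,-2 -> gap=6, closing at 1/unit, collide at t=6
Earliest collision: t=2/5 between 0 and 1

Answer: 2/5 0 1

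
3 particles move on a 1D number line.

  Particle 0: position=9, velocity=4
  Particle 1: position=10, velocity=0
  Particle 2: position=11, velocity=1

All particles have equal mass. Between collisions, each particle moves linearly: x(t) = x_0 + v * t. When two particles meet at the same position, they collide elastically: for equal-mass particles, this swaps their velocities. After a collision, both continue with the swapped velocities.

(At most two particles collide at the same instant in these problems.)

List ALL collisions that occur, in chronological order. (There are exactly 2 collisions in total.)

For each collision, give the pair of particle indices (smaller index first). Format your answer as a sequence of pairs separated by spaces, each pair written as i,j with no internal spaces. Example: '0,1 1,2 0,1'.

Collision at t=1/4: particles 0 and 1 swap velocities; positions: p0=10 p1=10 p2=45/4; velocities now: v0=0 v1=4 v2=1
Collision at t=2/3: particles 1 and 2 swap velocities; positions: p0=10 p1=35/3 p2=35/3; velocities now: v0=0 v1=1 v2=4

Answer: 0,1 1,2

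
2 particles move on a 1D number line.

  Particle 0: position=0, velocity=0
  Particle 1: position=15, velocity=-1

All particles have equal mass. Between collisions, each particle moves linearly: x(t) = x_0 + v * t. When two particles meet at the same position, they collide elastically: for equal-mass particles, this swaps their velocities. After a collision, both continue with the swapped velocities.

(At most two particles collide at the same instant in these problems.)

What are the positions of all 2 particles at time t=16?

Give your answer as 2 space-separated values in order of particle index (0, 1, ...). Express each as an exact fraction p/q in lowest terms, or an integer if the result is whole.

Collision at t=15: particles 0 and 1 swap velocities; positions: p0=0 p1=0; velocities now: v0=-1 v1=0
Advance to t=16 (no further collisions before then); velocities: v0=-1 v1=0; positions = -1 0

Answer: -1 0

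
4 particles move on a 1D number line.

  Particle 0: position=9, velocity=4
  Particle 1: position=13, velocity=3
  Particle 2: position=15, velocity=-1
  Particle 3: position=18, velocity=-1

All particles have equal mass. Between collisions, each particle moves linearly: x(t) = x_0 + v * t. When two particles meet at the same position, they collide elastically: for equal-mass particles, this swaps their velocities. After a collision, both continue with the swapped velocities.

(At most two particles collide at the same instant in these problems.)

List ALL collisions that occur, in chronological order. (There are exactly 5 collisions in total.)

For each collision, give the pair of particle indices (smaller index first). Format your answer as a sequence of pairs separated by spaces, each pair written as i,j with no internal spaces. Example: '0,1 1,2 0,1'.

Collision at t=1/2: particles 1 and 2 swap velocities; positions: p0=11 p1=29/2 p2=29/2 p3=35/2; velocities now: v0=4 v1=-1 v2=3 v3=-1
Collision at t=6/5: particles 0 and 1 swap velocities; positions: p0=69/5 p1=69/5 p2=83/5 p3=84/5; velocities now: v0=-1 v1=4 v2=3 v3=-1
Collision at t=5/4: particles 2 and 3 swap velocities; positions: p0=55/4 p1=14 p2=67/4 p3=67/4; velocities now: v0=-1 v1=4 v2=-1 v3=3
Collision at t=9/5: particles 1 and 2 swap velocities; positions: p0=66/5 p1=81/5 p2=81/5 p3=92/5; velocities now: v0=-1 v1=-1 v2=4 v3=3
Collision at t=4: particles 2 and 3 swap velocities; positions: p0=11 p1=14 p2=25 p3=25; velocities now: v0=-1 v1=-1 v2=3 v3=4

Answer: 1,2 0,1 2,3 1,2 2,3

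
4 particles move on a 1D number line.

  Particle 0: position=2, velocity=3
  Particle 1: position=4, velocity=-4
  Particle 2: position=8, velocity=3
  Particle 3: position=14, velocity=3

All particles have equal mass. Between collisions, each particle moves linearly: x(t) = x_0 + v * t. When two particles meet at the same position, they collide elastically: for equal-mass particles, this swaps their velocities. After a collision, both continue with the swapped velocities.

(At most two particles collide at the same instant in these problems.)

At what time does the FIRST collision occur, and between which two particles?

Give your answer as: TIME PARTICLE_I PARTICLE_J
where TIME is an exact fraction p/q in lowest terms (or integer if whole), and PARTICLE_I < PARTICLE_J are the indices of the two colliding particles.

Pair (0,1): pos 2,4 vel 3,-4 -> gap=2, closing at 7/unit, collide at t=2/7
Pair (1,2): pos 4,8 vel -4,3 -> not approaching (rel speed -7 <= 0)
Pair (2,3): pos 8,14 vel 3,3 -> not approaching (rel speed 0 <= 0)
Earliest collision: t=2/7 between 0 and 1

Answer: 2/7 0 1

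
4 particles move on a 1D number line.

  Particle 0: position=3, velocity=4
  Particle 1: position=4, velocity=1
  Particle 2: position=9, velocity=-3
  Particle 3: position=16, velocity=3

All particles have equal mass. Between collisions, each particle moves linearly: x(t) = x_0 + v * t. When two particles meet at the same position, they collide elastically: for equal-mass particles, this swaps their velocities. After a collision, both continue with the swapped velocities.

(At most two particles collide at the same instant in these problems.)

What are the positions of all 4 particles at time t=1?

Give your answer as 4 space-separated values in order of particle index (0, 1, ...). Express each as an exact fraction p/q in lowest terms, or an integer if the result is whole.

Answer: 5 6 7 19

Derivation:
Collision at t=1/3: particles 0 and 1 swap velocities; positions: p0=13/3 p1=13/3 p2=8 p3=17; velocities now: v0=1 v1=4 v2=-3 v3=3
Collision at t=6/7: particles 1 and 2 swap velocities; positions: p0=34/7 p1=45/7 p2=45/7 p3=130/7; velocities now: v0=1 v1=-3 v2=4 v3=3
Advance to t=1 (no further collisions before then); velocities: v0=1 v1=-3 v2=4 v3=3; positions = 5 6 7 19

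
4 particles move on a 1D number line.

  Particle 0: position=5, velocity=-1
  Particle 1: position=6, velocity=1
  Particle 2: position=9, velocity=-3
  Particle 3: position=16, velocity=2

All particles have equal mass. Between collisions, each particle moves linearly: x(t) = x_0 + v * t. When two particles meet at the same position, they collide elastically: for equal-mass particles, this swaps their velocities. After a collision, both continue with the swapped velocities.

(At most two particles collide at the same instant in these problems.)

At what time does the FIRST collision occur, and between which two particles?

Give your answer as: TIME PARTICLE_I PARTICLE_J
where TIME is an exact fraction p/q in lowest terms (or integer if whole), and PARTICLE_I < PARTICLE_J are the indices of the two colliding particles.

Answer: 3/4 1 2

Derivation:
Pair (0,1): pos 5,6 vel -1,1 -> not approaching (rel speed -2 <= 0)
Pair (1,2): pos 6,9 vel 1,-3 -> gap=3, closing at 4/unit, collide at t=3/4
Pair (2,3): pos 9,16 vel -3,2 -> not approaching (rel speed -5 <= 0)
Earliest collision: t=3/4 between 1 and 2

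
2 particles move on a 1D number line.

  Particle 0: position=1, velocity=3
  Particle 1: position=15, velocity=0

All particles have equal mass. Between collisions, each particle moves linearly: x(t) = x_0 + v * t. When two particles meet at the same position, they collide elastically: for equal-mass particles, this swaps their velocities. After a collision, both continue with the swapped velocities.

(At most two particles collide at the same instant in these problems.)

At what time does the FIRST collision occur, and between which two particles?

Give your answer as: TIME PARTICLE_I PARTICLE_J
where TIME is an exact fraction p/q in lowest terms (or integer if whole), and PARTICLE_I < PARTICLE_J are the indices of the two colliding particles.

Pair (0,1): pos 1,15 vel 3,0 -> gap=14, closing at 3/unit, collide at t=14/3
Earliest collision: t=14/3 between 0 and 1

Answer: 14/3 0 1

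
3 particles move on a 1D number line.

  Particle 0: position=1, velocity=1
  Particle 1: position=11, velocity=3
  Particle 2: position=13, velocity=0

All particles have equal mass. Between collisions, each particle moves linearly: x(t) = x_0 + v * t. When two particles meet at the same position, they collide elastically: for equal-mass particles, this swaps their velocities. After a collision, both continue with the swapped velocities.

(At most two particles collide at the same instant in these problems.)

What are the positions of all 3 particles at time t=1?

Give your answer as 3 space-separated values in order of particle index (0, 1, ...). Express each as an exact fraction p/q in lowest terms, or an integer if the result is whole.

Answer: 2 13 14

Derivation:
Collision at t=2/3: particles 1 and 2 swap velocities; positions: p0=5/3 p1=13 p2=13; velocities now: v0=1 v1=0 v2=3
Advance to t=1 (no further collisions before then); velocities: v0=1 v1=0 v2=3; positions = 2 13 14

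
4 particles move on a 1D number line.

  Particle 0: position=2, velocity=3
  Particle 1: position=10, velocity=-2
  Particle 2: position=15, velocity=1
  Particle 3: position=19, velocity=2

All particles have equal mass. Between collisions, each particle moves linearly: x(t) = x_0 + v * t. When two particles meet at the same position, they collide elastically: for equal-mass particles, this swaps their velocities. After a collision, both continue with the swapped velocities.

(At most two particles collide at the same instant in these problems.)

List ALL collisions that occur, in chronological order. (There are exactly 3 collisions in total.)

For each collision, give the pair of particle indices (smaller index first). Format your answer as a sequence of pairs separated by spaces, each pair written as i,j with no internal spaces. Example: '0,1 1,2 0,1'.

Answer: 0,1 1,2 2,3

Derivation:
Collision at t=8/5: particles 0 and 1 swap velocities; positions: p0=34/5 p1=34/5 p2=83/5 p3=111/5; velocities now: v0=-2 v1=3 v2=1 v3=2
Collision at t=13/2: particles 1 and 2 swap velocities; positions: p0=-3 p1=43/2 p2=43/2 p3=32; velocities now: v0=-2 v1=1 v2=3 v3=2
Collision at t=17: particles 2 and 3 swap velocities; positions: p0=-24 p1=32 p2=53 p3=53; velocities now: v0=-2 v1=1 v2=2 v3=3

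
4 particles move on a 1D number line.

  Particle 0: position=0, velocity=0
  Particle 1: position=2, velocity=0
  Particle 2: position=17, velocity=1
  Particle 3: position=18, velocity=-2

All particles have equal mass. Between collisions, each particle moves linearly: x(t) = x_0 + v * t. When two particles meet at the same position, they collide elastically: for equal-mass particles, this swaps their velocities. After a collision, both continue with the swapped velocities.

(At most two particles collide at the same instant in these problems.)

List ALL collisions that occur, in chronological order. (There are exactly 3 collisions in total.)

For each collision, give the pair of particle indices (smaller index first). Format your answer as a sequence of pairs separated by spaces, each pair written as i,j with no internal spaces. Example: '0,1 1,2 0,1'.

Collision at t=1/3: particles 2 and 3 swap velocities; positions: p0=0 p1=2 p2=52/3 p3=52/3; velocities now: v0=0 v1=0 v2=-2 v3=1
Collision at t=8: particles 1 and 2 swap velocities; positions: p0=0 p1=2 p2=2 p3=25; velocities now: v0=0 v1=-2 v2=0 v3=1
Collision at t=9: particles 0 and 1 swap velocities; positions: p0=0 p1=0 p2=2 p3=26; velocities now: v0=-2 v1=0 v2=0 v3=1

Answer: 2,3 1,2 0,1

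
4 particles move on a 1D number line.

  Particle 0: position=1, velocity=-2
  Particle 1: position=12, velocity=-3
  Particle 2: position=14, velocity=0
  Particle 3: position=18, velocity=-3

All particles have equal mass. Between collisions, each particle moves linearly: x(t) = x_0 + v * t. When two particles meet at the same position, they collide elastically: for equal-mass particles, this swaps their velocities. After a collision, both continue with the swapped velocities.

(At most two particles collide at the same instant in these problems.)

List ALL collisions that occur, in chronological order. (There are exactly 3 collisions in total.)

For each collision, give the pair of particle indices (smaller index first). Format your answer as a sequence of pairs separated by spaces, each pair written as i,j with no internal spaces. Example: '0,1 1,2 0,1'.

Answer: 2,3 0,1 1,2

Derivation:
Collision at t=4/3: particles 2 and 3 swap velocities; positions: p0=-5/3 p1=8 p2=14 p3=14; velocities now: v0=-2 v1=-3 v2=-3 v3=0
Collision at t=11: particles 0 and 1 swap velocities; positions: p0=-21 p1=-21 p2=-15 p3=14; velocities now: v0=-3 v1=-2 v2=-3 v3=0
Collision at t=17: particles 1 and 2 swap velocities; positions: p0=-39 p1=-33 p2=-33 p3=14; velocities now: v0=-3 v1=-3 v2=-2 v3=0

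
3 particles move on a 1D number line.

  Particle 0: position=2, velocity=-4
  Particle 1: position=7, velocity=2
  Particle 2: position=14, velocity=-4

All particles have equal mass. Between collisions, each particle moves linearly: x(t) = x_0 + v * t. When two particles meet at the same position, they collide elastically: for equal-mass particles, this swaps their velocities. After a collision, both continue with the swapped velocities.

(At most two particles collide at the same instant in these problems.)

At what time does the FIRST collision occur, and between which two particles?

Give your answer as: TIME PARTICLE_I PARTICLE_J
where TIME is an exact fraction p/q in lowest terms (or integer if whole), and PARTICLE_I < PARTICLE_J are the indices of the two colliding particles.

Answer: 7/6 1 2

Derivation:
Pair (0,1): pos 2,7 vel -4,2 -> not approaching (rel speed -6 <= 0)
Pair (1,2): pos 7,14 vel 2,-4 -> gap=7, closing at 6/unit, collide at t=7/6
Earliest collision: t=7/6 between 1 and 2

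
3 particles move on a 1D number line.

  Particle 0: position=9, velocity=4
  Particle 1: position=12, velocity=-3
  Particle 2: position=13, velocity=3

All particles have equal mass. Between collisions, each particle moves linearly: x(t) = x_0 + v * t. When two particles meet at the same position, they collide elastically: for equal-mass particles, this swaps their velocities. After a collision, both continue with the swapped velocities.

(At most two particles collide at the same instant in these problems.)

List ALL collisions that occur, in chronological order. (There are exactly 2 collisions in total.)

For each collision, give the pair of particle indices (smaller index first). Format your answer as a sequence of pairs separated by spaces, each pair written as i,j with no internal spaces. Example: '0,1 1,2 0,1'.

Collision at t=3/7: particles 0 and 1 swap velocities; positions: p0=75/7 p1=75/7 p2=100/7; velocities now: v0=-3 v1=4 v2=3
Collision at t=4: particles 1 and 2 swap velocities; positions: p0=0 p1=25 p2=25; velocities now: v0=-3 v1=3 v2=4

Answer: 0,1 1,2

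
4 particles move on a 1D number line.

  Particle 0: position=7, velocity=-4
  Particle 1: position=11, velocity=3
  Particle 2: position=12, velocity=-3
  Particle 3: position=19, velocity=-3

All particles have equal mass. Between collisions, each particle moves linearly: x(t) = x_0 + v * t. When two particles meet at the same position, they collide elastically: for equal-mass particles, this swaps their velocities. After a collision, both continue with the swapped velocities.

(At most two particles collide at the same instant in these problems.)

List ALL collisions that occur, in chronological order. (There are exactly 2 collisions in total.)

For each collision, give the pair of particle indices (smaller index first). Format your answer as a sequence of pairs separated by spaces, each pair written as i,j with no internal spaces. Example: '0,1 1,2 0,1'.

Answer: 1,2 2,3

Derivation:
Collision at t=1/6: particles 1 and 2 swap velocities; positions: p0=19/3 p1=23/2 p2=23/2 p3=37/2; velocities now: v0=-4 v1=-3 v2=3 v3=-3
Collision at t=4/3: particles 2 and 3 swap velocities; positions: p0=5/3 p1=8 p2=15 p3=15; velocities now: v0=-4 v1=-3 v2=-3 v3=3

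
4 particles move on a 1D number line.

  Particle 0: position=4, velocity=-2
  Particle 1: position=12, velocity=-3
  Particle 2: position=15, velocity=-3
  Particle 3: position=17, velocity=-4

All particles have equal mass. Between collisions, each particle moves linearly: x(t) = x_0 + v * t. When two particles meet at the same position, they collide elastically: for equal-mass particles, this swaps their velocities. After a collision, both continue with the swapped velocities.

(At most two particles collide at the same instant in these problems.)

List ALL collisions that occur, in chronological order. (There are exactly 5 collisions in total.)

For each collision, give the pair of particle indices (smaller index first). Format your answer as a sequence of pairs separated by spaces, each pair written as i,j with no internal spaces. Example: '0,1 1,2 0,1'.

Collision at t=2: particles 2 and 3 swap velocities; positions: p0=0 p1=6 p2=9 p3=9; velocities now: v0=-2 v1=-3 v2=-4 v3=-3
Collision at t=5: particles 1 and 2 swap velocities; positions: p0=-6 p1=-3 p2=-3 p3=0; velocities now: v0=-2 v1=-4 v2=-3 v3=-3
Collision at t=13/2: particles 0 and 1 swap velocities; positions: p0=-9 p1=-9 p2=-15/2 p3=-9/2; velocities now: v0=-4 v1=-2 v2=-3 v3=-3
Collision at t=8: particles 1 and 2 swap velocities; positions: p0=-15 p1=-12 p2=-12 p3=-9; velocities now: v0=-4 v1=-3 v2=-2 v3=-3
Collision at t=11: particles 2 and 3 swap velocities; positions: p0=-27 p1=-21 p2=-18 p3=-18; velocities now: v0=-4 v1=-3 v2=-3 v3=-2

Answer: 2,3 1,2 0,1 1,2 2,3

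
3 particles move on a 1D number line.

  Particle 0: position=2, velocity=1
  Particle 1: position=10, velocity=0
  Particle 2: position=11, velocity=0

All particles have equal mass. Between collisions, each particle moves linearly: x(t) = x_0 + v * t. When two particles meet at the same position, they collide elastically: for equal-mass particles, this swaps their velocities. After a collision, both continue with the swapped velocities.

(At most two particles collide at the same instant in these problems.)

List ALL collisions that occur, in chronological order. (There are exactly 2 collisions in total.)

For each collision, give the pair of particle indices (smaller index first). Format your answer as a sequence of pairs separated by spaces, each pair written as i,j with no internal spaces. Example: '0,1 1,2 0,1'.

Collision at t=8: particles 0 and 1 swap velocities; positions: p0=10 p1=10 p2=11; velocities now: v0=0 v1=1 v2=0
Collision at t=9: particles 1 and 2 swap velocities; positions: p0=10 p1=11 p2=11; velocities now: v0=0 v1=0 v2=1

Answer: 0,1 1,2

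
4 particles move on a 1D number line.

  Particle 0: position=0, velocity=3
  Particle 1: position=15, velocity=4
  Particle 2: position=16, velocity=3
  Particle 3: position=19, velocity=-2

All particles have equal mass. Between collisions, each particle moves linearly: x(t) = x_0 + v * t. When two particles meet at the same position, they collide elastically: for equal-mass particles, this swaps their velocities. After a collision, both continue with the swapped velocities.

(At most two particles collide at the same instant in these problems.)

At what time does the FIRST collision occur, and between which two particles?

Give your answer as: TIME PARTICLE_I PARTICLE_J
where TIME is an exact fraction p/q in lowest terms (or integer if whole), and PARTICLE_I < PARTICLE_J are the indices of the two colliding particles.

Answer: 3/5 2 3

Derivation:
Pair (0,1): pos 0,15 vel 3,4 -> not approaching (rel speed -1 <= 0)
Pair (1,2): pos 15,16 vel 4,3 -> gap=1, closing at 1/unit, collide at t=1
Pair (2,3): pos 16,19 vel 3,-2 -> gap=3, closing at 5/unit, collide at t=3/5
Earliest collision: t=3/5 between 2 and 3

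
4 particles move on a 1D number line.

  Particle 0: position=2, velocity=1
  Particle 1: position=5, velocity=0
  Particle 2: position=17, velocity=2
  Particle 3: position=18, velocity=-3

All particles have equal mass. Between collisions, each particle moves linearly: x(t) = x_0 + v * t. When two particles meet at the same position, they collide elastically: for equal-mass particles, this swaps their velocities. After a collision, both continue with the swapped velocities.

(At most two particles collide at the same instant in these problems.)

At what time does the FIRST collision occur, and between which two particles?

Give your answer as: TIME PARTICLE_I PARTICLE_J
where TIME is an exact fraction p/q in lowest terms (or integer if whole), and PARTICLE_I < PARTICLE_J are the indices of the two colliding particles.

Answer: 1/5 2 3

Derivation:
Pair (0,1): pos 2,5 vel 1,0 -> gap=3, closing at 1/unit, collide at t=3
Pair (1,2): pos 5,17 vel 0,2 -> not approaching (rel speed -2 <= 0)
Pair (2,3): pos 17,18 vel 2,-3 -> gap=1, closing at 5/unit, collide at t=1/5
Earliest collision: t=1/5 between 2 and 3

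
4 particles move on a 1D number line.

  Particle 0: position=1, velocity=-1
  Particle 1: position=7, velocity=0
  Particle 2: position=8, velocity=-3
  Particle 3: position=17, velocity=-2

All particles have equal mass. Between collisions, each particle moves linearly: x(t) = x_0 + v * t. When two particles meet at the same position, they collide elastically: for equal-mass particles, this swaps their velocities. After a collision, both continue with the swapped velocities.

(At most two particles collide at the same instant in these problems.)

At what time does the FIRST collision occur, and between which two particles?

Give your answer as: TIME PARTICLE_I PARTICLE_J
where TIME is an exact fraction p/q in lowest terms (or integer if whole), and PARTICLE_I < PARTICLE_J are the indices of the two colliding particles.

Pair (0,1): pos 1,7 vel -1,0 -> not approaching (rel speed -1 <= 0)
Pair (1,2): pos 7,8 vel 0,-3 -> gap=1, closing at 3/unit, collide at t=1/3
Pair (2,3): pos 8,17 vel -3,-2 -> not approaching (rel speed -1 <= 0)
Earliest collision: t=1/3 between 1 and 2

Answer: 1/3 1 2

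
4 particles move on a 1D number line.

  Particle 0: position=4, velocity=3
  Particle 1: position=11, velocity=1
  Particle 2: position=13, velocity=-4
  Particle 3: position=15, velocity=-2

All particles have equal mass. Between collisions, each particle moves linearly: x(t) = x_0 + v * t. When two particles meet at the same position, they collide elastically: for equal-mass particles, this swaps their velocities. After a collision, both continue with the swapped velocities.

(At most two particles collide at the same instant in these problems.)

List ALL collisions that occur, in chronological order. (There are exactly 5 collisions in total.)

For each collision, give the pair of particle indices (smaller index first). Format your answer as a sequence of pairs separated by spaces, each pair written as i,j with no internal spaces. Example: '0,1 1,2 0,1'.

Collision at t=2/5: particles 1 and 2 swap velocities; positions: p0=26/5 p1=57/5 p2=57/5 p3=71/5; velocities now: v0=3 v1=-4 v2=1 v3=-2
Collision at t=9/7: particles 0 and 1 swap velocities; positions: p0=55/7 p1=55/7 p2=86/7 p3=87/7; velocities now: v0=-4 v1=3 v2=1 v3=-2
Collision at t=4/3: particles 2 and 3 swap velocities; positions: p0=23/3 p1=8 p2=37/3 p3=37/3; velocities now: v0=-4 v1=3 v2=-2 v3=1
Collision at t=11/5: particles 1 and 2 swap velocities; positions: p0=21/5 p1=53/5 p2=53/5 p3=66/5; velocities now: v0=-4 v1=-2 v2=3 v3=1
Collision at t=7/2: particles 2 and 3 swap velocities; positions: p0=-1 p1=8 p2=29/2 p3=29/2; velocities now: v0=-4 v1=-2 v2=1 v3=3

Answer: 1,2 0,1 2,3 1,2 2,3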